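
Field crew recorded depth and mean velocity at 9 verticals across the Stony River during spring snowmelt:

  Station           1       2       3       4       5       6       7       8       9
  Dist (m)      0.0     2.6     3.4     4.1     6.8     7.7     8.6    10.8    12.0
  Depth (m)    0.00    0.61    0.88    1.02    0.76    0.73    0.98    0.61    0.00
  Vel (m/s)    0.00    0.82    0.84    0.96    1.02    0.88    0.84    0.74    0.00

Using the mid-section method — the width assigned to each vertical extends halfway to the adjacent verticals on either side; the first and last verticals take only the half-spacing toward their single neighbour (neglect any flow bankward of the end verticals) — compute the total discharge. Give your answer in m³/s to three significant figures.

w_2 = (3.4 − 0.0)/2 = 1.7 m; q_2 = 0.82 × 0.61 × 1.7 = 0.8503 m³/s
w_3 = (4.1 − 2.6)/2 = 0.75 m; q_3 = 0.84 × 0.88 × 0.75 = 0.5544 m³/s
w_4 = (6.8 − 3.4)/2 = 1.7 m; q_4 = 0.96 × 1.02 × 1.7 = 1.665 m³/s
w_5 = (7.7 − 4.1)/2 = 1.8 m; q_5 = 1.02 × 0.76 × 1.8 = 1.395 m³/s
w_6 = (8.6 − 6.8)/2 = 0.9 m; q_6 = 0.88 × 0.73 × 0.9 = 0.5782 m³/s
w_7 = (10.8 − 7.7)/2 = 1.55 m; q_7 = 0.84 × 0.98 × 1.55 = 1.276 m³/s
w_8 = (12.0 − 8.6)/2 = 1.7 m; q_8 = 0.74 × 0.61 × 1.7 = 0.7674 m³/s
Stations 1, 9 contribute zero (depth or velocity is 0).
Q = Σ qᵢ = 7.086 m³/s

7.09 m³/s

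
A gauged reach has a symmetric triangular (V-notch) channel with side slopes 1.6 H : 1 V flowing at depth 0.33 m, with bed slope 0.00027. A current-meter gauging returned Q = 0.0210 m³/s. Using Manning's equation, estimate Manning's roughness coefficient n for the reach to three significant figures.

0.0367

A = z·y² = 1.6×0.33² = 0.1742 m²
P = 2y√(1+z²) = 2×0.33×√(1+1.6²) = 1.245 m
R = A/P = 0.1742/1.245 = 0.1399 m
n = (1/Q)·A·R^(2/3)·S^(1/2) = (1/0.0210) × 0.1742 × 0.2695 × 0.01643 = 0.03674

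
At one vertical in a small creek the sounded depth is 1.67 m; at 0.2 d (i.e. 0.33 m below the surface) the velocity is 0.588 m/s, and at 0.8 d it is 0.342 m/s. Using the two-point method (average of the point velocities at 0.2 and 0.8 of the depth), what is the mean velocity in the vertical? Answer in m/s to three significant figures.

0.465 m/s

v̄ = (0.588 + 0.342) / 2 = 0.4650 m/s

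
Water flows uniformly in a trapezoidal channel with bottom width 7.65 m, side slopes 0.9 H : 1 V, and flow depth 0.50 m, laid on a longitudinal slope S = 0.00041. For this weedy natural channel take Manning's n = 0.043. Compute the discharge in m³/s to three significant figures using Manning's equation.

1.12 m³/s

A = (b + z·y)·y = (7.65 + 0.9×0.50)×0.50 = 4.050 m²
P = b + 2y√(1+z²) = 7.65 + 2×0.50×√(1+0.9²) = 8.995 m
R = A/P = 4.050/8.995 = 0.4502 m
Q = (1/n)·A·R^(2/3)·S^(1/2) = (1/0.043) × 4.050 × 0.4502^(2/3) × 0.00041^(1/2) = 1.120 m³/s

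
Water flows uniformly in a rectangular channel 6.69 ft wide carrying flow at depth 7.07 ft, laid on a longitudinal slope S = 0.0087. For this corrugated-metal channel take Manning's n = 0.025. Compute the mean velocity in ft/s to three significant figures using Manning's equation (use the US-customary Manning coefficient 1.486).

9.58 ft/s

A = b·y = 6.69 × 7.07 = 47.30 ft²
P = b + 2y = 6.69 + 2×7.07 = 20.83 ft
R = A/P = 47.30/20.83 = 2.271 ft
Q = (1.486/n)·A·R^(2/3)·S^(1/2) = (1.486/0.025) × 47.30 × 2.271^(2/3) × 0.0087^(1/2) = 453.0 ft³/s
V = Q/A = 453.0/47.30 = 9.578 ft/s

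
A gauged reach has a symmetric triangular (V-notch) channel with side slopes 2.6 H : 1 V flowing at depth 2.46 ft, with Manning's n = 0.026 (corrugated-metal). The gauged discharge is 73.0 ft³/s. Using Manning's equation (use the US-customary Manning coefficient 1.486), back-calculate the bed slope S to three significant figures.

0.00548

A = z·y² = 2.6×2.46² = 15.73 ft²
P = 2y√(1+z²) = 2×2.46×√(1+2.6²) = 13.71 ft
R = A/P = 15.73/13.71 = 1.148 ft
S = (Q·n / (1.486·A·R^(2/3)))² = (73.0×0.026 / (1.486×15.73×1.096))² = 0.005482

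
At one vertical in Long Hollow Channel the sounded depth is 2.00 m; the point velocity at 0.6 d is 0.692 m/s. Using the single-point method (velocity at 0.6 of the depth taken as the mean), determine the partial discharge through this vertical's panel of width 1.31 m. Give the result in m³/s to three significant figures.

1.81 m³/s

v̄ = v₀.₆ = 0.692 m/s
q = v̄ × d × w = 0.6920 × 2.00 × 1.31 = 1.813 m³/s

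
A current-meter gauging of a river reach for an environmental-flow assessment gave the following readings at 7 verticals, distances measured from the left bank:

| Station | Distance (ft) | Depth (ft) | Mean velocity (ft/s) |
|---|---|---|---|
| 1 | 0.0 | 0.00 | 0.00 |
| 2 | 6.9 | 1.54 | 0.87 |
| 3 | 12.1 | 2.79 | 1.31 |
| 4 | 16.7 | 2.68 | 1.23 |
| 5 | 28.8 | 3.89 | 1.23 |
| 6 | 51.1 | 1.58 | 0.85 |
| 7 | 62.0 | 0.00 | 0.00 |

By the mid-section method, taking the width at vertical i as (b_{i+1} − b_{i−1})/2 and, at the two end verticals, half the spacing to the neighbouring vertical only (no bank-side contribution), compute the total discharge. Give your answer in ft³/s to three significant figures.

w_2 = (12.1 − 0.0)/2 = 6.05 ft; q_2 = 0.87 × 1.54 × 6.05 = 8.106 ft³/s
w_3 = (16.7 − 6.9)/2 = 4.9 ft; q_3 = 1.31 × 2.79 × 4.9 = 17.91 ft³/s
w_4 = (28.8 − 12.1)/2 = 8.35 ft; q_4 = 1.23 × 2.68 × 8.35 = 27.52 ft³/s
w_5 = (51.1 − 16.7)/2 = 17.2 ft; q_5 = 1.23 × 3.89 × 17.2 = 82.30 ft³/s
w_6 = (62.0 − 28.8)/2 = 16.6 ft; q_6 = 0.85 × 1.58 × 16.6 = 22.29 ft³/s
Stations 1, 7 contribute zero (depth or velocity is 0).
Q = Σ qᵢ = 158.1 ft³/s

158 ft³/s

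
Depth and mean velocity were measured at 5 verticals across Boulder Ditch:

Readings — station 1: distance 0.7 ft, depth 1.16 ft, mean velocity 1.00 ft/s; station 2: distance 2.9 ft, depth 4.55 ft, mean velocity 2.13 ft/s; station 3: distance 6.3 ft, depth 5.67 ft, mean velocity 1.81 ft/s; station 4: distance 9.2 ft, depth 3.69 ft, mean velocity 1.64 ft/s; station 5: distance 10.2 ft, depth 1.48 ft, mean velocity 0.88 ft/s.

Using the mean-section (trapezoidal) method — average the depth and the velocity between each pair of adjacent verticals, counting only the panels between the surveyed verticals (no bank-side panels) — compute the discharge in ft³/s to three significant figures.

Panel 1-2: Δb = 2.2 ft, d̄ = (1.16+4.55)/2 = 2.855, v̄ = (1.00+2.13)/2 = 1.565 → q = 2.2×2.855×1.565 = 9.830 ft³/s
Panel 2-3: Δb = 3.4 ft, d̄ = (4.55+5.67)/2 = 5.11, v̄ = (2.13+1.81)/2 = 1.97 → q = 3.4×5.11×1.97 = 34.23 ft³/s
Panel 3-4: Δb = 2.9 ft, d̄ = (5.67+3.69)/2 = 4.68, v̄ = (1.81+1.64)/2 = 1.725 → q = 2.9×4.68×1.725 = 23.41 ft³/s
Panel 4-5: Δb = 1 ft, d̄ = (3.69+1.48)/2 = 2.585, v̄ = (1.64+0.88)/2 = 1.26 → q = 1×2.585×1.26 = 3.257 ft³/s
Q = Σ q = 70.73 ft³/s

70.7 ft³/s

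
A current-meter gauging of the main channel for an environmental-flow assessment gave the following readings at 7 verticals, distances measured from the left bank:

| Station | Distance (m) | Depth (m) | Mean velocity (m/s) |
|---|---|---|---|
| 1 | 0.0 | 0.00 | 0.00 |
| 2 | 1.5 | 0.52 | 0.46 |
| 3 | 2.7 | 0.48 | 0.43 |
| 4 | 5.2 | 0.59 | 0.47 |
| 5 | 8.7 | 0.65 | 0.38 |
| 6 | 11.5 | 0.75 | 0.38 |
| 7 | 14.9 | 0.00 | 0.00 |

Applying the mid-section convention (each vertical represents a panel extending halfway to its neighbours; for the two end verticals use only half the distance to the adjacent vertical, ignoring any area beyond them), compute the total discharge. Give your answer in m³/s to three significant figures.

3.20 m³/s

w_2 = (2.7 − 0.0)/2 = 1.35 m; q_2 = 0.46 × 0.52 × 1.35 = 0.3229 m³/s
w_3 = (5.2 − 1.5)/2 = 1.85 m; q_3 = 0.43 × 0.48 × 1.85 = 0.3818 m³/s
w_4 = (8.7 − 2.7)/2 = 3 m; q_4 = 0.47 × 0.59 × 3 = 0.8319 m³/s
w_5 = (11.5 − 5.2)/2 = 3.15 m; q_5 = 0.38 × 0.65 × 3.15 = 0.7781 m³/s
w_6 = (14.9 − 8.7)/2 = 3.1 m; q_6 = 0.38 × 0.75 × 3.1 = 0.8835 m³/s
Stations 1, 7 contribute zero (depth or velocity is 0).
Q = Σ qᵢ = 3.198 m³/s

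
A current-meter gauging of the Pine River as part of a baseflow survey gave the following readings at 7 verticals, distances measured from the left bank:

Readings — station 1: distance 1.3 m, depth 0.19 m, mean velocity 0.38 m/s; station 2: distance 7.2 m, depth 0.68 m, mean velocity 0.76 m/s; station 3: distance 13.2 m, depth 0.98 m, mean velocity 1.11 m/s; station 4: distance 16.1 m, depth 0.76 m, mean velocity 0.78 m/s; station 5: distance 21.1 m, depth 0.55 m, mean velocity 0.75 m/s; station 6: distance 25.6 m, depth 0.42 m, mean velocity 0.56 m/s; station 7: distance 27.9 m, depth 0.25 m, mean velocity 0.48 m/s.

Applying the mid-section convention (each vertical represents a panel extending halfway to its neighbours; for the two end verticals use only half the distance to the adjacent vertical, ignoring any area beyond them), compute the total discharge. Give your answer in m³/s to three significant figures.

13.4 m³/s

w_1 = (7.2 − 1.3)/2 = 2.95 m; q_1 = 0.38 × 0.19 × 2.95 = 0.2130 m³/s
w_2 = (13.2 − 1.3)/2 = 5.95 m; q_2 = 0.76 × 0.68 × 5.95 = 3.075 m³/s
w_3 = (16.1 − 7.2)/2 = 4.45 m; q_3 = 1.11 × 0.98 × 4.45 = 4.841 m³/s
w_4 = (21.1 − 13.2)/2 = 3.95 m; q_4 = 0.78 × 0.76 × 3.95 = 2.342 m³/s
w_5 = (25.6 − 16.1)/2 = 4.75 m; q_5 = 0.75 × 0.55 × 4.75 = 1.959 m³/s
w_6 = (27.9 − 21.1)/2 = 3.4 m; q_6 = 0.56 × 0.42 × 3.4 = 0.7997 m³/s
w_7 = (27.9 − 25.6)/2 = 1.15 m; q_7 = 0.48 × 0.25 × 1.15 = 0.1380 m³/s
Q = Σ qᵢ = 13.37 m³/s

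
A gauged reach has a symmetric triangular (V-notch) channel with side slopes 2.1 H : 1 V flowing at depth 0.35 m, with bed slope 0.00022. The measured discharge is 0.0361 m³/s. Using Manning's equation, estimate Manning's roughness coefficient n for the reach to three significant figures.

A = z·y² = 2.1×0.35² = 0.2573 m²
P = 2y√(1+z²) = 2×0.35×√(1+2.1²) = 1.628 m
R = A/P = 0.2573/1.628 = 0.1580 m
n = (1/Q)·A·R^(2/3)·S^(1/2) = (1/0.0361) × 0.2573 × 0.2923 × 0.01483 = 0.03089

0.0309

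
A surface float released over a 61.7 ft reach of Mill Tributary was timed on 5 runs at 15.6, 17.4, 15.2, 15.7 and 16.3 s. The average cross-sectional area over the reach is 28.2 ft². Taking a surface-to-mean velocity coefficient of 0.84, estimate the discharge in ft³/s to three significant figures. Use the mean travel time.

t̄ = (15.6 + 17.4 + 15.2 + 15.7 + 16.3) / 5 = 16.04 s
v_surface = L / t̄ = 61.7 / 16.04 = 3.847 ft/s
v_mean = 0.84 × 3.847 = 3.231 ft/s
Q = A × v_mean = 28.2 × 3.231 = 91.12 ft³/s

91.1 ft³/s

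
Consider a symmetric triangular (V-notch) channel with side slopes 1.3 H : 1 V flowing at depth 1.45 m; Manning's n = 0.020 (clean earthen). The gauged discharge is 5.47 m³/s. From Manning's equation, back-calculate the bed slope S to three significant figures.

0.00335

A = z·y² = 1.3×1.45² = 2.733 m²
P = 2y√(1+z²) = 2×1.45×√(1+1.3²) = 4.756 m
R = A/P = 2.733/4.756 = 0.5747 m
S = (Q·n / (1·A·R^(2/3)))² = (5.47×0.020 / (1×2.733×0.6912))² = 0.003353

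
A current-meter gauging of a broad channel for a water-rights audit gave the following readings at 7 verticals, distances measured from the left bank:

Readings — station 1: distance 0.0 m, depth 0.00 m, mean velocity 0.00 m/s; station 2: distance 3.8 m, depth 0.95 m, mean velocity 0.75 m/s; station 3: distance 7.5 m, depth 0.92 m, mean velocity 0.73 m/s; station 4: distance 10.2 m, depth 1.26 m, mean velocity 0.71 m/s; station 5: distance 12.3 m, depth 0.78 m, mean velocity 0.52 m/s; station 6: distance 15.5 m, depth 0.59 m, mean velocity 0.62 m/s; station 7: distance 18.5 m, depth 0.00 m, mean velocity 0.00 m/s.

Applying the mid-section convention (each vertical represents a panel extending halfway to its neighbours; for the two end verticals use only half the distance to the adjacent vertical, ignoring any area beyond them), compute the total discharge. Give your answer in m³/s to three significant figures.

9.18 m³/s

w_2 = (7.5 − 0.0)/2 = 3.75 m; q_2 = 0.75 × 0.95 × 3.75 = 2.672 m³/s
w_3 = (10.2 − 3.8)/2 = 3.2 m; q_3 = 0.73 × 0.92 × 3.2 = 2.149 m³/s
w_4 = (12.3 − 7.5)/2 = 2.4 m; q_4 = 0.71 × 1.26 × 2.4 = 2.147 m³/s
w_5 = (15.5 − 10.2)/2 = 2.65 m; q_5 = 0.52 × 0.78 × 2.65 = 1.075 m³/s
w_6 = (18.5 − 12.3)/2 = 3.1 m; q_6 = 0.62 × 0.59 × 3.1 = 1.134 m³/s
Stations 1, 7 contribute zero (depth or velocity is 0).
Q = Σ qᵢ = 9.177 m³/s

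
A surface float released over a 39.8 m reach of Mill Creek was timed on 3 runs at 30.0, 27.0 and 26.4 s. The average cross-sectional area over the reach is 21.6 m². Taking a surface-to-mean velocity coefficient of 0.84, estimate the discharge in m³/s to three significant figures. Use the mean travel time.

t̄ = (30.0 + 27.0 + 26.4) / 3 = 27.8 s
v_surface = L / t̄ = 39.8 / 27.8 = 1.432 m/s
v_mean = 0.84 × 1.432 = 1.203 m/s
Q = A × v_mean = 21.6 × 1.203 = 25.98 m³/s

26.0 m³/s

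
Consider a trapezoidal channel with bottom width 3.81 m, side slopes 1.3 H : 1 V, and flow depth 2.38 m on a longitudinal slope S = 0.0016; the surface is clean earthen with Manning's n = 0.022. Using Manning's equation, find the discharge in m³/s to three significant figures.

A = (b + z·y)·y = (3.81 + 1.3×2.38)×2.38 = 16.43 m²
P = b + 2y√(1+z²) = 3.81 + 2×2.38×√(1+1.3²) = 11.62 m
R = A/P = 16.43/11.62 = 1.414 m
Q = (1/n)·A·R^(2/3)·S^(1/2) = (1/0.022) × 16.43 × 1.414^(2/3) × 0.0016^(1/2) = 37.64 m³/s

37.6 m³/s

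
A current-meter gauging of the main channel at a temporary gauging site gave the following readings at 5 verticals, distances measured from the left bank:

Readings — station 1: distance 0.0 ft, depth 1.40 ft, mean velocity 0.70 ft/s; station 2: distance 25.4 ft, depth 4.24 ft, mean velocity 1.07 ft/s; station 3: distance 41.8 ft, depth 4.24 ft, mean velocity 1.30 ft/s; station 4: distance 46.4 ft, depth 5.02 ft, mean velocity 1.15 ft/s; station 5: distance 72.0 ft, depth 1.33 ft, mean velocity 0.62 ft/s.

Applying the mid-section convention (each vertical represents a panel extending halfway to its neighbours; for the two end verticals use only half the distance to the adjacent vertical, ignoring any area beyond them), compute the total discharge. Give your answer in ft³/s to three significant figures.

w_1 = (25.4 − 0.0)/2 = 12.7 ft; q_1 = 0.70 × 1.40 × 12.7 = 12.45 ft³/s
w_2 = (41.8 − 0.0)/2 = 20.9 ft; q_2 = 1.07 × 4.24 × 20.9 = 94.82 ft³/s
w_3 = (46.4 − 25.4)/2 = 10.5 ft; q_3 = 1.30 × 4.24 × 10.5 = 57.88 ft³/s
w_4 = (72.0 − 41.8)/2 = 15.1 ft; q_4 = 1.15 × 5.02 × 15.1 = 87.17 ft³/s
w_5 = (72.0 − 46.4)/2 = 12.8 ft; q_5 = 0.62 × 1.33 × 12.8 = 10.55 ft³/s
Q = Σ qᵢ = 262.9 ft³/s

263 ft³/s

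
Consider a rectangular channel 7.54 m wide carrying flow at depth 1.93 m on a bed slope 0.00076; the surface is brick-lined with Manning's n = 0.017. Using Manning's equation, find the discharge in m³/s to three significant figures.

27.8 m³/s

A = b·y = 7.54 × 1.93 = 14.55 m²
P = b + 2y = 7.54 + 2×1.93 = 11.40 m
R = A/P = 14.55/11.40 = 1.277 m
Q = (1/n)·A·R^(2/3)·S^(1/2) = (1/0.017) × 14.55 × 1.277^(2/3) × 0.00076^(1/2) = 27.77 m³/s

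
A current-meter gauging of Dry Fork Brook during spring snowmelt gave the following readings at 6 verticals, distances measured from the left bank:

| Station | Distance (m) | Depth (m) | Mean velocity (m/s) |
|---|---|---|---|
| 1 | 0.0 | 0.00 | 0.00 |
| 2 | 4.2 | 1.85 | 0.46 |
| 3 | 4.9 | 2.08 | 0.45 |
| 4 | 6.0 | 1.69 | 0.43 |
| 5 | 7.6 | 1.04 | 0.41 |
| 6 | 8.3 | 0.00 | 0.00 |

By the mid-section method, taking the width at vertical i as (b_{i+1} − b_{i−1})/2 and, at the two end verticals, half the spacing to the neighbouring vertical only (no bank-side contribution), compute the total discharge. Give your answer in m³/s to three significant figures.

w_2 = (4.9 − 0.0)/2 = 2.45 m; q_2 = 0.46 × 1.85 × 2.45 = 2.085 m³/s
w_3 = (6.0 − 4.2)/2 = 0.9 m; q_3 = 0.45 × 2.08 × 0.9 = 0.8424 m³/s
w_4 = (7.6 − 4.9)/2 = 1.35 m; q_4 = 0.43 × 1.69 × 1.35 = 0.9810 m³/s
w_5 = (8.3 − 6.0)/2 = 1.15 m; q_5 = 0.41 × 1.04 × 1.15 = 0.4904 m³/s
Stations 1, 6 contribute zero (depth or velocity is 0).
Q = Σ qᵢ = 4.399 m³/s

4.40 m³/s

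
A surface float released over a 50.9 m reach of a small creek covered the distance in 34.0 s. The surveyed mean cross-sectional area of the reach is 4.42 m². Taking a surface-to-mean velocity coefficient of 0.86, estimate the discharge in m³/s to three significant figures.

v_surface = L / t̄ = 50.9 / 34 = 1.497 m/s
v_mean = 0.86 × 1.497 = 1.287 m/s
Q = A × v_mean = 4.42 × 1.287 = 5.691 m³/s

5.69 m³/s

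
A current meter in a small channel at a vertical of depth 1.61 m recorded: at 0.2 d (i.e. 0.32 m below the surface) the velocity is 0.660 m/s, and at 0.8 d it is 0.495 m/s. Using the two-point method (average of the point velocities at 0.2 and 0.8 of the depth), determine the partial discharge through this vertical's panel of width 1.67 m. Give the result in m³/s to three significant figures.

v̄ = (0.660 + 0.495) / 2 = 0.5775 m/s
q = v̄ × d × w = 0.5775 × 1.61 × 1.67 = 1.553 m³/s

1.55 m³/s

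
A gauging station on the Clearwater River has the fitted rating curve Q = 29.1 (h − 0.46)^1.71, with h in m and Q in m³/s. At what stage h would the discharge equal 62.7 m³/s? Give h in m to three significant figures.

h − h₀ = (Q/C)^(1/b) = (62.7/29.1)^(1/1.71) = 1.567 m
h = 0.46 + 1.567 = 2.027 m

2.03 m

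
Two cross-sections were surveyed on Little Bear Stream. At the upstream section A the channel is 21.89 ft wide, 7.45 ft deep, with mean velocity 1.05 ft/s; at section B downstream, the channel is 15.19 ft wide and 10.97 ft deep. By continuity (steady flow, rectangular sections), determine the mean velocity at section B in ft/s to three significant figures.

1.03 ft/s

Q = A₁V₁ = (21.89×7.45) × 1.05 = 171.2 ft³/s
A₂ = 15.19 × 10.97 = 166.6 ft²
V₂ = Q/A₂ = 171.2/166.6 = 1.028 ft/s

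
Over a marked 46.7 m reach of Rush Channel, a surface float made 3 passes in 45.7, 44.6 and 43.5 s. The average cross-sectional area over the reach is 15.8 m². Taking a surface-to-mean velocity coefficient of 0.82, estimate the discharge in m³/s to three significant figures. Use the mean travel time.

t̄ = (45.7 + 44.6 + 43.5) / 3 = 44.6 s
v_surface = L / t̄ = 46.7 / 44.6 = 1.047 m/s
v_mean = 0.82 × 1.047 = 0.8586 m/s
Q = A × v_mean = 15.8 × 0.8586 = 13.57 m³/s

13.6 m³/s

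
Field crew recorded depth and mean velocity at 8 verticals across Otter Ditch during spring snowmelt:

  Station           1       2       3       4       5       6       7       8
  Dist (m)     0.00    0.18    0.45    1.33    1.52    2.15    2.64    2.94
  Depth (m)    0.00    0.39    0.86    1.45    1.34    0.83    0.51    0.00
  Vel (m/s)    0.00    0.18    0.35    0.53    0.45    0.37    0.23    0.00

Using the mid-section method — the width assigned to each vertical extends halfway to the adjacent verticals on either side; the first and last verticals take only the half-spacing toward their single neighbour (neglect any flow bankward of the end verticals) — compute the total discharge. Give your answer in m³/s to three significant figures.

1.07 m³/s

w_2 = (0.45 − 0.00)/2 = 0.225 m; q_2 = 0.18 × 0.39 × 0.225 = 0.01580 m³/s
w_3 = (1.33 − 0.18)/2 = 0.575 m; q_3 = 0.35 × 0.86 × 0.575 = 0.1731 m³/s
w_4 = (1.52 − 0.45)/2 = 0.535 m; q_4 = 0.53 × 1.45 × 0.535 = 0.4111 m³/s
w_5 = (2.15 − 1.33)/2 = 0.41 m; q_5 = 0.45 × 1.34 × 0.41 = 0.2472 m³/s
w_6 = (2.64 − 1.52)/2 = 0.56 m; q_6 = 0.37 × 0.83 × 0.56 = 0.1720 m³/s
w_7 = (2.94 − 2.15)/2 = 0.395 m; q_7 = 0.23 × 0.51 × 0.395 = 0.04633 m³/s
Stations 1, 8 contribute zero (depth or velocity is 0).
Q = Σ qᵢ = 1.066 m³/s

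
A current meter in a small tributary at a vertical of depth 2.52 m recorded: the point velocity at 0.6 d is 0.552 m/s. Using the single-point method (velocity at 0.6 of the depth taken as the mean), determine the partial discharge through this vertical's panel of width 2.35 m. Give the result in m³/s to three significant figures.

3.27 m³/s

v̄ = v₀.₆ = 0.552 m/s
q = v̄ × d × w = 0.5520 × 2.52 × 2.35 = 3.269 m³/s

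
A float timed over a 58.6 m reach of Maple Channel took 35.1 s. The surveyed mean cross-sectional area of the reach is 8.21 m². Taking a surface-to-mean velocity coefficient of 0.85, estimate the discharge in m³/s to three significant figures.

v_surface = L / t̄ = 58.6 / 35.1 = 1.670 m/s
v_mean = 0.85 × 1.670 = 1.419 m/s
Q = A × v_mean = 8.21 × 1.419 = 11.65 m³/s

11.7 m³/s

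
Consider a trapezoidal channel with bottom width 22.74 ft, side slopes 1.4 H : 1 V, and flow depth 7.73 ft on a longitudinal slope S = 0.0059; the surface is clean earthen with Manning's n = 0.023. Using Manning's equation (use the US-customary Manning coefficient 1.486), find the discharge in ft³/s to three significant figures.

3890 ft³/s

A = (b + z·y)·y = (22.74 + 1.4×7.73)×7.73 = 259.4 ft²
P = b + 2y√(1+z²) = 22.74 + 2×7.73×√(1+1.4²) = 49.34 ft
R = A/P = 259.4/49.34 = 5.258 ft
Q = (1.486/n)·A·R^(2/3)·S^(1/2) = (1.486/0.023) × 259.4 × 5.258^(2/3) × 0.0059^(1/2) = 3893 ft³/s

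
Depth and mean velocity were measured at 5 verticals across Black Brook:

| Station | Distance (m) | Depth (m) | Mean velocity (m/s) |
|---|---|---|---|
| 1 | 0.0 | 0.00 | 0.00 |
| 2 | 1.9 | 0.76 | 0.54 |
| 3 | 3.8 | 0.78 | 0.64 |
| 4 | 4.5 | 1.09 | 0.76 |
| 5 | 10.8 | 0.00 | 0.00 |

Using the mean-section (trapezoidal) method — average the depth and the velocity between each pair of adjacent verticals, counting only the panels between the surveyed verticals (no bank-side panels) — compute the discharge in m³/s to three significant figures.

2.82 m³/s

Panel 1-2: Δb = 1.9 m, d̄ = (0.00+0.76)/2 = 0.38, v̄ = (0.00+0.54)/2 = 0.27 → q = 1.9×0.38×0.27 = 0.1949 m³/s
Panel 2-3: Δb = 1.9 m, d̄ = (0.76+0.78)/2 = 0.77, v̄ = (0.54+0.64)/2 = 0.59 → q = 1.9×0.77×0.59 = 0.8632 m³/s
Panel 3-4: Δb = 0.7 m, d̄ = (0.78+1.09)/2 = 0.935, v̄ = (0.64+0.76)/2 = 0.7 → q = 0.7×0.935×0.7 = 0.4582 m³/s
Panel 4-5: Δb = 6.3 m, d̄ = (1.09+0.00)/2 = 0.545, v̄ = (0.76+0.00)/2 = 0.38 → q = 6.3×0.545×0.38 = 1.305 m³/s
Q = Σ q = 2.821 m³/s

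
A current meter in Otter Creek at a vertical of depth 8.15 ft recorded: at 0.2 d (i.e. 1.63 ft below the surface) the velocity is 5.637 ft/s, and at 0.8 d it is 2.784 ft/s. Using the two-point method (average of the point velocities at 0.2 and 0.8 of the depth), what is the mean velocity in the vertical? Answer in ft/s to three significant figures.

4.21 ft/s

v̄ = (5.637 + 2.784) / 2 = 4.211 ft/s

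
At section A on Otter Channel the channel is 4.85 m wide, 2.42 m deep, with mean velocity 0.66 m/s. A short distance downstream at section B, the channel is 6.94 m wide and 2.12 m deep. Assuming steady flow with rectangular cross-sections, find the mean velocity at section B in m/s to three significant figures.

Q = A₁V₁ = (4.85×2.42) × 0.66 = 7.746 m³/s
A₂ = 6.94 × 2.12 = 14.71 m²
V₂ = Q/A₂ = 7.746/14.71 = 0.5265 m/s

0.527 m/s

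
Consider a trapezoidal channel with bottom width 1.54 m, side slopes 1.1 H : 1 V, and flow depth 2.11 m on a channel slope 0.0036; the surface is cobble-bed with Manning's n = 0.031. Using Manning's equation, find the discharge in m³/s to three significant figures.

A = (b + z·y)·y = (1.54 + 1.1×2.11)×2.11 = 8.147 m²
P = b + 2y√(1+z²) = 1.54 + 2×2.11×√(1+1.1²) = 7.813 m
R = A/P = 8.147/7.813 = 1.043 m
Q = (1/n)·A·R^(2/3)·S^(1/2) = (1/0.031) × 8.147 × 1.043^(2/3) × 0.0036^(1/2) = 16.21 m³/s

16.2 m³/s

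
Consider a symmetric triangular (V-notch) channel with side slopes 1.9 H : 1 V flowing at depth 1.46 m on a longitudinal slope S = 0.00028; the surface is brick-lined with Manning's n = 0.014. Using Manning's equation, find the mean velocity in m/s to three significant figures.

0.893 m/s

A = z·y² = 1.9×1.46² = 4.050 m²
P = 2y√(1+z²) = 2×1.46×√(1+1.9²) = 6.270 m
R = A/P = 4.050/6.270 = 0.6460 m
Q = (1/n)·A·R^(2/3)·S^(1/2) = (1/0.014) × 4.050 × 0.6460^(2/3) × 0.00028^(1/2) = 3.617 m³/s
V = Q/A = 3.617/4.050 = 0.8932 m/s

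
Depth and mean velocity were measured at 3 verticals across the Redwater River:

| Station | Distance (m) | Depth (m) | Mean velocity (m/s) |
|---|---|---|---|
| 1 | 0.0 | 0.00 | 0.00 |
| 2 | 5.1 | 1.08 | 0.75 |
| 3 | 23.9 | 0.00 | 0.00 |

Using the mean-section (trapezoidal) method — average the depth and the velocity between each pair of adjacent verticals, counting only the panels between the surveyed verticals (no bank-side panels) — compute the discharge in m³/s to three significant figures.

Panel 1-2: Δb = 5.1 m, d̄ = (0.00+1.08)/2 = 0.54, v̄ = (0.00+0.75)/2 = 0.375 → q = 5.1×0.54×0.375 = 1.033 m³/s
Panel 2-3: Δb = 18.8 m, d̄ = (1.08+0.00)/2 = 0.54, v̄ = (0.75+0.00)/2 = 0.375 → q = 18.8×0.54×0.375 = 3.807 m³/s
Q = Σ q = 4.840 m³/s

4.84 m³/s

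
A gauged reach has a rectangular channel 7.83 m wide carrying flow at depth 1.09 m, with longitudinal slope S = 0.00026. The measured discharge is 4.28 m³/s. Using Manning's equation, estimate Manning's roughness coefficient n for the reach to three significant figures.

A = b·y = 7.83 × 1.09 = 8.535 m²
P = b + 2y = 7.83 + 2×1.09 = 10.01 m
R = A/P = 8.535/10.01 = 0.8526 m
n = (1/Q)·A·R^(2/3)·S^(1/2) = (1/4.28) × 8.535 × 0.8992 × 0.01612 = 0.02891

0.0289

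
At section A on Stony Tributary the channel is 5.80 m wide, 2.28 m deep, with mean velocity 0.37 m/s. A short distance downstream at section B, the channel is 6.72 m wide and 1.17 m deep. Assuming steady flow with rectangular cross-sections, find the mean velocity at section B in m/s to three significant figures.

0.622 m/s

Q = A₁V₁ = (5.80×2.28) × 0.37 = 4.893 m³/s
A₂ = 6.72 × 1.17 = 7.862 m²
V₂ = Q/A₂ = 4.893/7.862 = 0.6223 m/s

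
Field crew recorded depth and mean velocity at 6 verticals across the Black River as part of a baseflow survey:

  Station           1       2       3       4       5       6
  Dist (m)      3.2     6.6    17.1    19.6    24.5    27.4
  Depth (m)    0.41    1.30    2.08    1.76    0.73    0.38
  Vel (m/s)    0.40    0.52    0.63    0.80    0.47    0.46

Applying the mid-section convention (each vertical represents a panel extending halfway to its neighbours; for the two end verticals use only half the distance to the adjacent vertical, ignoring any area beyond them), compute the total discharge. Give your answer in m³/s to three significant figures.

20.3 m³/s

w_1 = (6.6 − 3.2)/2 = 1.7 m; q_1 = 0.40 × 0.41 × 1.7 = 0.2788 m³/s
w_2 = (17.1 − 3.2)/2 = 6.95 m; q_2 = 0.52 × 1.30 × 6.95 = 4.698 m³/s
w_3 = (19.6 − 6.6)/2 = 6.5 m; q_3 = 0.63 × 2.08 × 6.5 = 8.518 m³/s
w_4 = (24.5 − 17.1)/2 = 3.7 m; q_4 = 0.80 × 1.76 × 3.7 = 5.210 m³/s
w_5 = (27.4 − 19.6)/2 = 3.9 m; q_5 = 0.47 × 0.73 × 3.9 = 1.338 m³/s
w_6 = (27.4 − 24.5)/2 = 1.45 m; q_6 = 0.46 × 0.38 × 1.45 = 0.2535 m³/s
Q = Σ qᵢ = 20.30 m³/s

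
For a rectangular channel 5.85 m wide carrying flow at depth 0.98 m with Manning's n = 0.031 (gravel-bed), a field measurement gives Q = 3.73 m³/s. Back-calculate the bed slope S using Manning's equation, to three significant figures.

A = b·y = 5.85 × 0.98 = 5.733 m²
P = b + 2y = 5.85 + 2×0.98 = 7.810 m
R = A/P = 5.733/7.810 = 0.7341 m
S = (Q·n / (1·A·R^(2/3)))² = (3.73×0.031 / (1×5.733×0.8137))² = 0.0006143

0.000614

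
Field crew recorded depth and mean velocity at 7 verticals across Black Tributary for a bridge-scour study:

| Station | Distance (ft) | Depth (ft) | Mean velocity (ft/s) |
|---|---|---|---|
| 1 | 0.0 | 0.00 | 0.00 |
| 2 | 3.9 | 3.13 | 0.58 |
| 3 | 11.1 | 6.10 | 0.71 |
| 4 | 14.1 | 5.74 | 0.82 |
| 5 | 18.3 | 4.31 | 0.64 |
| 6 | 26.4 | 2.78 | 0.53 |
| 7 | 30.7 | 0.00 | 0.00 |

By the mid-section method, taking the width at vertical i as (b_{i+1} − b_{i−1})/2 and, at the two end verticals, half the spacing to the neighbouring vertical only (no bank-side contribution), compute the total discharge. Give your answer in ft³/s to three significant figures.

w_2 = (11.1 − 0.0)/2 = 5.55 ft; q_2 = 0.58 × 3.13 × 5.55 = 10.08 ft³/s
w_3 = (14.1 − 3.9)/2 = 5.1 ft; q_3 = 0.71 × 6.10 × 5.1 = 22.09 ft³/s
w_4 = (18.3 − 11.1)/2 = 3.6 ft; q_4 = 0.82 × 5.74 × 3.6 = 16.94 ft³/s
w_5 = (26.4 − 14.1)/2 = 6.15 ft; q_5 = 0.64 × 4.31 × 6.15 = 16.96 ft³/s
w_6 = (30.7 − 18.3)/2 = 6.2 ft; q_6 = 0.53 × 2.78 × 6.2 = 9.135 ft³/s
Stations 1, 7 contribute zero (depth or velocity is 0).
Q = Σ qᵢ = 75.21 ft³/s

75.2 ft³/s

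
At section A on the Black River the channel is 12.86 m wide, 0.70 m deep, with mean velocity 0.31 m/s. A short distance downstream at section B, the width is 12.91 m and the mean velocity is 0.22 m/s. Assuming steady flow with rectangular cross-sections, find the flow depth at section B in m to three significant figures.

Q = A₁V₁ = (12.86×0.70) × 0.31 = 2.791 m³/s
d₂ = Q/(b₂ V₂) = 2.791/(12.91×0.22) = 0.9825 m

0.983 m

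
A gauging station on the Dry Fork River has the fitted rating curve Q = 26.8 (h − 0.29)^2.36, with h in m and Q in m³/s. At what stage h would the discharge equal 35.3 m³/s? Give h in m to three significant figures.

1.41 m

h − h₀ = (Q/C)^(1/b) = (35.3/26.8)^(1/2.36) = 1.124 m
h = 0.29 + 1.124 = 1.414 m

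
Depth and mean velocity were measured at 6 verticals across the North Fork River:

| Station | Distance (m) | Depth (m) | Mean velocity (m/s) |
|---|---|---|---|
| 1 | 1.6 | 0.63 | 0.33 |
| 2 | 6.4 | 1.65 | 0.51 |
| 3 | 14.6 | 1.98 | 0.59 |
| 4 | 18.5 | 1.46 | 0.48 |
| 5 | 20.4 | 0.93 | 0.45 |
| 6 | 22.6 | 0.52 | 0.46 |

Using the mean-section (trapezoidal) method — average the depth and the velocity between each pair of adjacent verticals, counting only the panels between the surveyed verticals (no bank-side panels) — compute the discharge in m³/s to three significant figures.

15.9 m³/s

Panel 1-2: Δb = 4.8 m, d̄ = (0.63+1.65)/2 = 1.14, v̄ = (0.33+0.51)/2 = 0.42 → q = 4.8×1.14×0.42 = 2.298 m³/s
Panel 2-3: Δb = 8.2 m, d̄ = (1.65+1.98)/2 = 1.815, v̄ = (0.51+0.59)/2 = 0.55 → q = 8.2×1.815×0.55 = 8.186 m³/s
Panel 3-4: Δb = 3.9 m, d̄ = (1.98+1.46)/2 = 1.72, v̄ = (0.59+0.48)/2 = 0.535 → q = 3.9×1.72×0.535 = 3.589 m³/s
Panel 4-5: Δb = 1.9 m, d̄ = (1.46+0.93)/2 = 1.195, v̄ = (0.48+0.45)/2 = 0.465 → q = 1.9×1.195×0.465 = 1.056 m³/s
Panel 5-6: Δb = 2.2 m, d̄ = (0.93+0.52)/2 = 0.725, v̄ = (0.45+0.46)/2 = 0.455 → q = 2.2×0.725×0.455 = 0.7257 m³/s
Q = Σ q = 15.85 m³/s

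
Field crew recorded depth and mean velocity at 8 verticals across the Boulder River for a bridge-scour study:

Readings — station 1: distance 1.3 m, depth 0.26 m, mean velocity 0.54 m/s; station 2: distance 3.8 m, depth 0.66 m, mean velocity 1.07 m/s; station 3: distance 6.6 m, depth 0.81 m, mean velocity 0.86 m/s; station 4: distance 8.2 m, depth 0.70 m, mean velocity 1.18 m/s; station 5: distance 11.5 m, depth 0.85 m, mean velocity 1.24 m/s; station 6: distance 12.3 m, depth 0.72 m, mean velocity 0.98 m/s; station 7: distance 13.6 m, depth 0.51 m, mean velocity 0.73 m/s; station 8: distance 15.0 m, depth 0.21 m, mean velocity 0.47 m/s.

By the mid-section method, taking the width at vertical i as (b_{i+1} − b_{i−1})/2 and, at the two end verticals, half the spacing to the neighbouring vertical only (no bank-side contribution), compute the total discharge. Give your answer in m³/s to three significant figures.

9.08 m³/s

w_1 = (3.8 − 1.3)/2 = 1.25 m; q_1 = 0.54 × 0.26 × 1.25 = 0.1755 m³/s
w_2 = (6.6 − 1.3)/2 = 2.65 m; q_2 = 1.07 × 0.66 × 2.65 = 1.871 m³/s
w_3 = (8.2 − 3.8)/2 = 2.2 m; q_3 = 0.86 × 0.81 × 2.2 = 1.533 m³/s
w_4 = (11.5 − 6.6)/2 = 2.45 m; q_4 = 1.18 × 0.70 × 2.45 = 2.024 m³/s
w_5 = (12.3 − 8.2)/2 = 2.05 m; q_5 = 1.24 × 0.85 × 2.05 = 2.161 m³/s
w_6 = (13.6 − 11.5)/2 = 1.05 m; q_6 = 0.98 × 0.72 × 1.05 = 0.7409 m³/s
w_7 = (15.0 − 12.3)/2 = 1.35 m; q_7 = 0.73 × 0.51 × 1.35 = 0.5026 m³/s
w_8 = (15.0 − 13.6)/2 = 0.7 m; q_8 = 0.47 × 0.21 × 0.7 = 0.06909 m³/s
Q = Σ qᵢ = 9.076 m³/s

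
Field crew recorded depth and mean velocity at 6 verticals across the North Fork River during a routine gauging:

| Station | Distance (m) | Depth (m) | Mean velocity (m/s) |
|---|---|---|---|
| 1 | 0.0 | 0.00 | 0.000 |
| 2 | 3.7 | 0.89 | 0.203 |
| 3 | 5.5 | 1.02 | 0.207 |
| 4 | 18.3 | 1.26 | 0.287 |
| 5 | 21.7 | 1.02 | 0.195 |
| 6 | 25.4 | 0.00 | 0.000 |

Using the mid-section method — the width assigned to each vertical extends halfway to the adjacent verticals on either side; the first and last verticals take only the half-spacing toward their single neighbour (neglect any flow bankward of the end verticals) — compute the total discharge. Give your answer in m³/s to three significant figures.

w_2 = (5.5 − 0.0)/2 = 2.75 m; q_2 = 0.203 × 0.89 × 2.75 = 0.4968 m³/s
w_3 = (18.3 − 3.7)/2 = 7.3 m; q_3 = 0.207 × 1.02 × 7.3 = 1.541 m³/s
w_4 = (21.7 − 5.5)/2 = 8.1 m; q_4 = 0.287 × 1.26 × 8.1 = 2.929 m³/s
w_5 = (25.4 − 18.3)/2 = 3.55 m; q_5 = 0.195 × 1.02 × 3.55 = 0.7061 m³/s
Stations 1, 6 contribute zero (depth or velocity is 0).
Q = Σ qᵢ = 5.673 m³/s

5.67 m³/s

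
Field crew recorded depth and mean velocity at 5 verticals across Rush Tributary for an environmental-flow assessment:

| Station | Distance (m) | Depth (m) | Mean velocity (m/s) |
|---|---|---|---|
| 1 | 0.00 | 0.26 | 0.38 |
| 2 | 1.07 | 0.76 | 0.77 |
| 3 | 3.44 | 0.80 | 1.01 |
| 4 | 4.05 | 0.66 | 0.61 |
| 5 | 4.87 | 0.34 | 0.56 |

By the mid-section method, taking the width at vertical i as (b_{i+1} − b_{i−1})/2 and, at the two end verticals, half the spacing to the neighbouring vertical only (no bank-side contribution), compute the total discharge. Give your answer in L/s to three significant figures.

w_1 = (1.07 − 0.00)/2 = 0.535 m; q_1 = 0.38 × 0.26 × 0.535 = 0.05286 m³/s
w_2 = (3.44 − 0.00)/2 = 1.72 m; q_2 = 0.77 × 0.76 × 1.72 = 1.007 m³/s
w_3 = (4.05 − 1.07)/2 = 1.49 m; q_3 = 1.01 × 0.80 × 1.49 = 1.204 m³/s
w_4 = (4.87 − 3.44)/2 = 0.715 m; q_4 = 0.61 × 0.66 × 0.715 = 0.2879 m³/s
w_5 = (4.87 − 4.05)/2 = 0.41 m; q_5 = 0.56 × 0.34 × 0.41 = 0.07806 m³/s
Q = Σ qᵢ = 2.629 m³/s
= 2.629 × 1000 = 2629 L/s

2630 L/s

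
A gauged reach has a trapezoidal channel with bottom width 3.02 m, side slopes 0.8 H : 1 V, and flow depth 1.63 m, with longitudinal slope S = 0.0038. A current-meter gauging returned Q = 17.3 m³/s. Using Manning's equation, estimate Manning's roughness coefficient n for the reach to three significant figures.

0.0248

A = (b + z·y)·y = (3.02 + 0.8×1.63)×1.63 = 7.048 m²
P = b + 2y√(1+z²) = 3.02 + 2×1.63×√(1+0.8²) = 7.195 m
R = A/P = 7.048/7.195 = 0.9796 m
n = (1/Q)·A·R^(2/3)·S^(1/2) = (1/17.3) × 7.048 × 0.9864 × 0.06164 = 0.02477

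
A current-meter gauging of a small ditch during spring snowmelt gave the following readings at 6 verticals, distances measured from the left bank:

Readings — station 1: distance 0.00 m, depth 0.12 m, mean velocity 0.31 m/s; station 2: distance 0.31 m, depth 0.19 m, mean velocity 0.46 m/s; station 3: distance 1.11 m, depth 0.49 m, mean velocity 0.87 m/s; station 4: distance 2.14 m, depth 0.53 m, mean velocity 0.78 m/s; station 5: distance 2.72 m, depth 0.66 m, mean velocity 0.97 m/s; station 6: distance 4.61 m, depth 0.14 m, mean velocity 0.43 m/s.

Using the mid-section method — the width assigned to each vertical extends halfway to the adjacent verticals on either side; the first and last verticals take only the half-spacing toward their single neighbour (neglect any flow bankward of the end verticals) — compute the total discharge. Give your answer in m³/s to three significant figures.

w_1 = (0.31 − 0.00)/2 = 0.155 m; q_1 = 0.31 × 0.12 × 0.155 = 0.005766 m³/s
w_2 = (1.11 − 0.00)/2 = 0.555 m; q_2 = 0.46 × 0.19 × 0.555 = 0.04851 m³/s
w_3 = (2.14 − 0.31)/2 = 0.915 m; q_3 = 0.87 × 0.49 × 0.915 = 0.3901 m³/s
w_4 = (2.72 − 1.11)/2 = 0.805 m; q_4 = 0.78 × 0.53 × 0.805 = 0.3328 m³/s
w_5 = (4.61 − 2.14)/2 = 1.235 m; q_5 = 0.97 × 0.66 × 1.235 = 0.7906 m³/s
w_6 = (4.61 − 2.72)/2 = 0.945 m; q_6 = 0.43 × 0.14 × 0.945 = 0.05689 m³/s
Q = Σ qᵢ = 1.625 m³/s

1.62 m³/s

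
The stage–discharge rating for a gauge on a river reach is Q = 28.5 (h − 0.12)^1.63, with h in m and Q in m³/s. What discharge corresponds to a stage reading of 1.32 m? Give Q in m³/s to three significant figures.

Q = 28.5 × (1.32 − 0.12)^1.63 = 28.5 × 1.2^1.63 = 38.36 m³/s

38.4 m³/s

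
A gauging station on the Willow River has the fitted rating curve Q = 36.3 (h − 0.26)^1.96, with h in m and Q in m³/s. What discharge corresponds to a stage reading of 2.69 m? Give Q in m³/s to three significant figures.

207 m³/s

Q = 36.3 × (2.69 − 0.26)^1.96 = 36.3 × 2.43^1.96 = 206.9 m³/s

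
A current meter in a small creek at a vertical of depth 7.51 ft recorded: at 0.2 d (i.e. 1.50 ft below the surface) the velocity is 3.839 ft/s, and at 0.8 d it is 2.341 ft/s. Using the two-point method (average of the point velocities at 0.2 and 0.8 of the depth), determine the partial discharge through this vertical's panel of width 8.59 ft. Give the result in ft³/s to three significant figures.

v̄ = (3.839 + 2.341) / 2 = 3.090 ft/s
q = v̄ × d × w = 3.090 × 7.51 × 8.59 = 199.3 ft³/s

199 ft³/s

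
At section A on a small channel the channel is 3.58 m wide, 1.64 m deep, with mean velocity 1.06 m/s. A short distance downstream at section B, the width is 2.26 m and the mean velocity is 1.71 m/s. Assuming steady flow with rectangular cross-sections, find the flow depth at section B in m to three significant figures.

1.61 m

Q = A₁V₁ = (3.58×1.64) × 1.06 = 6.223 m³/s
d₂ = Q/(b₂ V₂) = 6.223/(2.26×1.71) = 1.610 m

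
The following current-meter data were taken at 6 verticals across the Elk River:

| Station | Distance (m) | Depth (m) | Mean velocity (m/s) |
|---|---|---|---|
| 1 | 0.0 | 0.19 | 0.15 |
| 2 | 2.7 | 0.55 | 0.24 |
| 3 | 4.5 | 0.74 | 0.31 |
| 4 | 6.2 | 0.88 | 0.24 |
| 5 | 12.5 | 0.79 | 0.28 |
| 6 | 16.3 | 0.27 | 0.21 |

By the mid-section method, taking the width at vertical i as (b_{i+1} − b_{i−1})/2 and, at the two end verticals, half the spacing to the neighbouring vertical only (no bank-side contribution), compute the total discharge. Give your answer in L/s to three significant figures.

2810 L/s

w_1 = (2.7 − 0.0)/2 = 1.35 m; q_1 = 0.15 × 0.19 × 1.35 = 0.03848 m³/s
w_2 = (4.5 − 0.0)/2 = 2.25 m; q_2 = 0.24 × 0.55 × 2.25 = 0.2970 m³/s
w_3 = (6.2 − 2.7)/2 = 1.75 m; q_3 = 0.31 × 0.74 × 1.75 = 0.4015 m³/s
w_4 = (12.5 − 4.5)/2 = 4 m; q_4 = 0.24 × 0.88 × 4 = 0.8448 m³/s
w_5 = (16.3 − 6.2)/2 = 5.05 m; q_5 = 0.28 × 0.79 × 5.05 = 1.117 m³/s
w_6 = (16.3 − 12.5)/2 = 1.9 m; q_6 = 0.21 × 0.27 × 1.9 = 0.1077 m³/s
Q = Σ qᵢ = 2.807 m³/s
= 2.807 × 1000 = 2807 L/s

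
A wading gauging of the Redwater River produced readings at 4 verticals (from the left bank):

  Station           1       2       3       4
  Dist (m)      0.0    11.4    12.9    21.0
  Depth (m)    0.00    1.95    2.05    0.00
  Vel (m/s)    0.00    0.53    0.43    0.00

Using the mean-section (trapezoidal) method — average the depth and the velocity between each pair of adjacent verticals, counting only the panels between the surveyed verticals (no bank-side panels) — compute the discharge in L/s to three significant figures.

Panel 1-2: Δb = 11.4 m, d̄ = (0.00+1.95)/2 = 0.975, v̄ = (0.00+0.53)/2 = 0.265 → q = 11.4×0.975×0.265 = 2.945 m³/s
Panel 2-3: Δb = 1.5 m, d̄ = (1.95+2.05)/2 = 2, v̄ = (0.53+0.43)/2 = 0.48 → q = 1.5×2×0.48 = 1.440 m³/s
Panel 3-4: Δb = 8.1 m, d̄ = (2.05+0.00)/2 = 1.025, v̄ = (0.43+0.00)/2 = 0.215 → q = 8.1×1.025×0.215 = 1.785 m³/s
Q = Σ q = 6.171 m³/s
= 6.171 × 1000 = 6171 L/s

6170 L/s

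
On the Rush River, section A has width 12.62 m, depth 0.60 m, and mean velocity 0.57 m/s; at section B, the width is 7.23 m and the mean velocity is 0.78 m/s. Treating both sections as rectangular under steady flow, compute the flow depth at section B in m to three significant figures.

Q = A₁V₁ = (12.62×0.60) × 0.57 = 4.316 m³/s
d₂ = Q/(b₂ V₂) = 4.316/(7.23×0.78) = 0.7653 m

0.765 m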